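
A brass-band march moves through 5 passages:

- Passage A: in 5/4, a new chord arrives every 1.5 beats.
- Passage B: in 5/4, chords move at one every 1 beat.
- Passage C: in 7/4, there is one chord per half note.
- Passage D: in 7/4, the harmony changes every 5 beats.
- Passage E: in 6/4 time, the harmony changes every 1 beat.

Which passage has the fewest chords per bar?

Passage D

A: 5 beats/bar ÷ 1.5 beats/chord = 10/3 chords/bar.
B: 5 beats/bar ÷ 1 beat/chord = 5 chords/bar.
C: 7 beats/bar ÷ 2 beats/chord = 3.5 chords/bar.
D: 7 beats/bar ÷ 5 beats/chord = 1.4 chords/bar.
E: 6 beats/bar ÷ 1 beat/chord = 6 chords/bar.
Slowest is D at 1.4 chords/bar.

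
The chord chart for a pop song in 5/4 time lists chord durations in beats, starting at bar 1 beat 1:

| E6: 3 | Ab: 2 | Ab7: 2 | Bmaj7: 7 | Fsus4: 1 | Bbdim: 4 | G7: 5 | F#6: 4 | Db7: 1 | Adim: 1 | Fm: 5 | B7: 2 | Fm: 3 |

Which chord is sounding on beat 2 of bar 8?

Beat 2 of bar 8 is beat (8−1)×5 + 2 = 37 overall.
Running totals: E6 ends at 3, Ab ends at 5, Ab7 ends at 7, Bmaj7 ends at 14, Fsus4 ends at 15, Bbdim ends at 19, G7 ends at 24, F#6 ends at 28, Db7 ends at 29, Adim ends at 30, Fm ends at 35, B7 ends at 37.
Beat 37 falls within B7.

B7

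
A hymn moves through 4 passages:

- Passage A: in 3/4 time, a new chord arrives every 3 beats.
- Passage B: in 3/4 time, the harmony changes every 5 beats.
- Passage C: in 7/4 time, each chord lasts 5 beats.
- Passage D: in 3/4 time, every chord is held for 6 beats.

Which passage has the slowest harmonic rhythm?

Passage D

A: 3/3 = 1 chord/bar.
B: 3/5 = 0.6 chords/bar.
C: 7/5 = 1.4 chords/bar.
D: 3/6 = 0.5 chords/bar.
Slowest is D at 0.5 chords/bar.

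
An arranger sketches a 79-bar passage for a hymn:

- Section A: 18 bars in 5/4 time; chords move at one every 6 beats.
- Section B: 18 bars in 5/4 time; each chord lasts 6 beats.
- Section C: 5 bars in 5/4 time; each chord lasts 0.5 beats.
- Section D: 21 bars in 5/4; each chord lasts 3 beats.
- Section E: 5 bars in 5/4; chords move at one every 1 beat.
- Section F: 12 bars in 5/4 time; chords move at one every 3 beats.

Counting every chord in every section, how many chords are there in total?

160 chords

A: 18·5 = 90 beats, 90/6 = 15 chords.
B: 18·5 = 90 beats, 90/6 = 15 chords.
C: 5·5 = 25 beats, 25/0.5 = 50 chords.
D: 21·5 = 105 beats, 105/3 = 35 chords.
E: 5·5 = 25 beats, 25/1 = 25 chords.
F: 12·5 = 60 beats, 60/3 = 20 chords.
Total: 15 + 15 + 50 + 35 + 25 + 20 = 160.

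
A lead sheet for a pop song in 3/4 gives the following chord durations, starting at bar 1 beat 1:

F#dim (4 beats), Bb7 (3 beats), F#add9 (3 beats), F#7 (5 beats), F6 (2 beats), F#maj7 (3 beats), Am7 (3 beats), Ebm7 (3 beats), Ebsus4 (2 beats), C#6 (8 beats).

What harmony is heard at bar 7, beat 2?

Beat 2 of bar 7 is beat (7−1)×3 + 2 = 20 overall.
Running totals: F#dim ends at 4, Bb7 ends at 7, F#add9 ends at 10, F#7 ends at 15, F6 ends at 17, F#maj7 ends at 20.
Beat 20 falls within F#maj7.

F#maj7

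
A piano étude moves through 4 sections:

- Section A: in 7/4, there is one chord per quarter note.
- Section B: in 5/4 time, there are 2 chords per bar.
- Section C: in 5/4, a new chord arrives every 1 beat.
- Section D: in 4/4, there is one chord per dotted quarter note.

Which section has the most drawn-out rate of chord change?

A: each chord is 1 beat in 7/4, so 7 per bar.
B: each chord is 2.5 beats in 5/4, so 2 per bar.
C: each chord is 1 beat in 5/4, so 5 per bar.
D: each chord is 1.5 beats in 4/4, so 8/3 per bar.
Slowest is B at 2 chords/bar.

Section B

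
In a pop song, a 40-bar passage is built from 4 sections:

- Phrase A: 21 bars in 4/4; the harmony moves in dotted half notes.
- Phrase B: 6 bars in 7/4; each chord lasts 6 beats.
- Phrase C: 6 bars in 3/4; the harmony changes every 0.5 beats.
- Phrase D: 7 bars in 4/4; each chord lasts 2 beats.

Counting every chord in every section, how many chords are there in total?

A has 84 beats and chords last 3 each, so 28 chords.
B has 42 beats and chords last 6 each, so 7 chords.
C has 18 beats and chords last 0.5 each, so 36 chords.
D has 28 beats and chords last 2 each, so 14 chords.
Total: 28 + 7 + 36 + 14 = 85.

85 chords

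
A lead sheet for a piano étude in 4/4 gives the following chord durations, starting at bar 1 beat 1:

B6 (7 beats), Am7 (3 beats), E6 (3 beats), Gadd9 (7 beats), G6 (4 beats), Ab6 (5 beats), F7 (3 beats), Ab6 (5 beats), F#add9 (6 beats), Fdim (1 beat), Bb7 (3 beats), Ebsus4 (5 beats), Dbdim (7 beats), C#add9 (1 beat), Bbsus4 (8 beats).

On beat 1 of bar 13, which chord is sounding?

Beat 1 of bar 13 is beat (13−1)×4 + 1 = 49 overall.
Running totals: B6 ends at 7, Am7 ends at 10, E6 ends at 13, Gadd9 ends at 20, G6 ends at 24, Ab6 ends at 29, F7 ends at 32, Ab6 ends at 37, F#add9 ends at 43, Fdim ends at 44, Bb7 ends at 47, Ebsus4 ends at 52.
Beat 49 falls within Ebsus4.

Ebsus4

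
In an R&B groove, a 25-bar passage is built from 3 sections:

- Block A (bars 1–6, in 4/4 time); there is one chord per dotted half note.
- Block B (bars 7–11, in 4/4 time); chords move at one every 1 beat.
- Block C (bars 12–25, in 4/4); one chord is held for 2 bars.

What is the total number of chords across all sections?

35 chords

A: 6·4 = 24 beats, 24/3 = 8 chords.
B: 5·4 = 20 beats, 20/1 = 20 chords.
C: 14·4 = 56 beats, 56/8 = 7 chords.
Total: 8 + 20 + 7 = 35.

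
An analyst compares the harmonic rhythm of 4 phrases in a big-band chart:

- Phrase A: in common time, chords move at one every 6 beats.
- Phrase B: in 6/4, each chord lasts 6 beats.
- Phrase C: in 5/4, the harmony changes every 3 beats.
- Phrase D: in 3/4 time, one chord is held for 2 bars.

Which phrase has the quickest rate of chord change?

A: 4 beats/bar ÷ 6 beats/chord = 2/3 chords/bar.
B: 6 beats/bar ÷ 6 beats/chord = 1 chord/bar.
C: 5 beats/bar ÷ 3 beats/chord = 5/3 chords/bar.
D: 3 beats/bar ÷ 6 beats/chord = 0.5 chords/bar.
Fastest is C at 5/3 chords/bar.

Phrase C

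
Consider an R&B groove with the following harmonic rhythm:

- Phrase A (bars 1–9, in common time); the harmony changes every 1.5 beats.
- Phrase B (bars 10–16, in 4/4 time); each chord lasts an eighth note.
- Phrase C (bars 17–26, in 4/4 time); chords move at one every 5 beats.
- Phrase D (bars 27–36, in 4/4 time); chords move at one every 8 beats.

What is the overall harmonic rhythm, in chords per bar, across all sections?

A: 9 bars of 4 beats is 36 beats; at 1.5 beats each that's 24 chords.
B: 7 bars of 4 beats is 28 beats; at 0.5 beats each that's 56 chords.
C: 10 bars of 4 beats is 40 beats; at 5 beats each that's 8 chords.
D: 10 bars of 4 beats is 40 beats; at 8 beats each that's 5 chords.
Overall: 93 chords over 36 bars → 93/36 = 31/12 chords per bar.

31/12 chords per bar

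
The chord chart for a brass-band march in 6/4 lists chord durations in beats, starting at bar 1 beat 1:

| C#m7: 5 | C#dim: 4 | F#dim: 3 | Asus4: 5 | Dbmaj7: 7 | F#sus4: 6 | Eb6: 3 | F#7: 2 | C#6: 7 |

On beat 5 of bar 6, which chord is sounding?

Beat 5 of bar 6 is beat (6−1)×6 + 5 = 35 overall.
Running totals: C#m7 ends at 5, C#dim ends at 9, F#dim ends at 12, Asus4 ends at 17, Dbmaj7 ends at 24, F#sus4 ends at 30, Eb6 ends at 33, F#7 ends at 35.
Beat 35 falls within F#7.

F#7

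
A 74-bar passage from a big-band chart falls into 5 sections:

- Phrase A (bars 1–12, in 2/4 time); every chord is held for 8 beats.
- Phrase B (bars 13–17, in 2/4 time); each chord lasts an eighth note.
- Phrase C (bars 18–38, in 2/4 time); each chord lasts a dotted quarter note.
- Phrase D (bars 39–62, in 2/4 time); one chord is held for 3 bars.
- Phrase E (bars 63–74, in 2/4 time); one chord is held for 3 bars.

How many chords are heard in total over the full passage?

63 chords

A: 12 bars × 2 beats = 24 beats; 8 beats/chord → 3 chords.
B: 5 bars × 2 beats = 10 beats; 0.5 beats/chord → 20 chords.
C: 21 bars × 2 beats = 42 beats; 1.5 beats/chord → 28 chords.
D: 24 bars × 2 beats = 48 beats; 6 beats/chord → 8 chords.
E: 12 bars × 2 beats = 24 beats; 6 beats/chord → 4 chords.
Total: 3 + 20 + 28 + 8 + 4 = 63.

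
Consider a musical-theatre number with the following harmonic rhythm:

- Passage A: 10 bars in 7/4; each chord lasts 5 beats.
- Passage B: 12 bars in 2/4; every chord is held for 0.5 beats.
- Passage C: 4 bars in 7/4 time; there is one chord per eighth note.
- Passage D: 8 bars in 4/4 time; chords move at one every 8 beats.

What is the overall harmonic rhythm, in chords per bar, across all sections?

61/17 chords per bar

A: 10 × 7 = 70 beats ÷ 5 = 14 chords.
B: 12 × 2 = 24 beats ÷ 0.5 = 48 chords.
C: 4 × 7 = 28 beats ÷ 0.5 = 56 chords.
D: 8 × 4 = 32 beats ÷ 8 = 4 chords.
Overall: 122 chords over 34 bars → 122/34 = 61/17 chords per bar.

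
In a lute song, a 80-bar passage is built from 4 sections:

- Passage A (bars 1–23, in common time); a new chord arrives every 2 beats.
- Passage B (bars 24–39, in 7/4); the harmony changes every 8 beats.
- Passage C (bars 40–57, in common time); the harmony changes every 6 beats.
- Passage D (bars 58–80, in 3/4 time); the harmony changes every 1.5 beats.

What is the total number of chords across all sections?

A: 23·4 = 92 beats, 92/2 = 46 chords.
B: 16·7 = 112 beats, 112/8 = 14 chords.
C: 18·4 = 72 beats, 72/6 = 12 chords.
D: 23·3 = 69 beats, 69/1.5 = 46 chords.
Total: 46 + 14 + 12 + 46 = 118.

118 chords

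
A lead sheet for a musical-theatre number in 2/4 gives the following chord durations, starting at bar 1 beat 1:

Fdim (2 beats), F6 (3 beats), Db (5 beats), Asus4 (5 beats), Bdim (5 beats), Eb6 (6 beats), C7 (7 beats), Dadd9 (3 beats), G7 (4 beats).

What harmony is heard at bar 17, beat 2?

Dadd9

Beat 2 of bar 17 is beat (17−1)×2 + 2 = 34 overall.
Running totals: Fdim ends at 2, F6 ends at 5, Db ends at 10, Asus4 ends at 15, Bdim ends at 20, Eb6 ends at 26, C7 ends at 33, Dadd9 ends at 36.
Beat 34 falls within Dadd9.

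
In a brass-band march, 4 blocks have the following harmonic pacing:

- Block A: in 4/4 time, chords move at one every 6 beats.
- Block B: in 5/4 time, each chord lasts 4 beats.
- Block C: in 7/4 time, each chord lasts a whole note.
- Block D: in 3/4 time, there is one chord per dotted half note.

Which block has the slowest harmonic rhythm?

A: 4/6 = 2/3 chords/bar.
B: 5/4 = 1.25 chords/bar.
C: 7/4 = 1.75 chords/bar.
D: 3/3 = 1 chord/bar.
Slowest is A at 2/3 chords/bar.

Block A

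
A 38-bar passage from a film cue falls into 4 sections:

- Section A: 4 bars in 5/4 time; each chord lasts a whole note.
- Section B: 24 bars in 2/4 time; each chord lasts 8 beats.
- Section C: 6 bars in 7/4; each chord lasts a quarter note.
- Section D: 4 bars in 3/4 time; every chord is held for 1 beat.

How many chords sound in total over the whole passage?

A has 20 beats and chords last 4 each, so 5 chords.
B has 48 beats and chords last 8 each, so 6 chords.
C has 42 beats and chords last 1 each, so 42 chords.
D has 12 beats and chords last 1 each, so 12 chords.
Total: 5 + 6 + 42 + 12 = 65.

65 chords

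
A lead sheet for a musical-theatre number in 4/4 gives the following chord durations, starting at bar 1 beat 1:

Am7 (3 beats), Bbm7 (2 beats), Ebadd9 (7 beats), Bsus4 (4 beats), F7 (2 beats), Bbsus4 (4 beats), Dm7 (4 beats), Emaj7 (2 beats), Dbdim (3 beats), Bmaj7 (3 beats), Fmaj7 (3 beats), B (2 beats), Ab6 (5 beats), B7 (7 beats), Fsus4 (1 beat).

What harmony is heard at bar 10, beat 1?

Fmaj7

Beat 1 of bar 10 is beat (10−1)×4 + 1 = 37 overall.
Running totals: Am7 ends at 3, Bbm7 ends at 5, Ebadd9 ends at 12, Bsus4 ends at 16, F7 ends at 18, Bbsus4 ends at 22, Dm7 ends at 26, Emaj7 ends at 28, Dbdim ends at 31, Bmaj7 ends at 34, Fmaj7 ends at 37.
Beat 37 falls within Fmaj7.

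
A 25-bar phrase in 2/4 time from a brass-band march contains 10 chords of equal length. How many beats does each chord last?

5 beats

25 bars × 2 beats/bar = 50 beats total.
50 beats ÷ 10 chords = 5 beats per chord.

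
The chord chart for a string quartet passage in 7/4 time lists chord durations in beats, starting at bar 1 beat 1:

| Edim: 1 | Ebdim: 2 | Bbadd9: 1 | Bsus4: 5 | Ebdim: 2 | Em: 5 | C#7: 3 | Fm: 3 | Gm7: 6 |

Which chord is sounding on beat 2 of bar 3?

Beat 2 of bar 3 is beat (3−1)×7 + 2 = 16 overall.
Running totals: Edim ends at 1, Ebdim ends at 3, Bbadd9 ends at 4, Bsus4 ends at 9, Ebdim ends at 11, Em ends at 16.
Beat 16 falls within Em.

Em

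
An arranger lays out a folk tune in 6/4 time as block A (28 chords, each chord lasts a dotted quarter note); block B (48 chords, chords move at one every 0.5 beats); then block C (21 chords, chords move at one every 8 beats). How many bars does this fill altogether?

39 bars

A: 28 × 1.5 = 42 beats = 7 bars.
B: 48 × 0.5 = 24 beats = 4 bars.
C: 21 × 8 = 168 beats = 28 bars.
Total: 7 + 4 + 28 = 39 bars.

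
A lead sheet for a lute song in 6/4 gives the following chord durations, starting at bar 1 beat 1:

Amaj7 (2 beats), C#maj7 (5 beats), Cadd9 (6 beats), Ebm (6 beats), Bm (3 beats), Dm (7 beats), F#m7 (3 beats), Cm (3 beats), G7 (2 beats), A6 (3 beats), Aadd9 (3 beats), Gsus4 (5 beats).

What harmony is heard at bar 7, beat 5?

Beat 5 of bar 7 is beat (7−1)×6 + 5 = 41 overall.
Running totals: Amaj7 ends at 2, C#maj7 ends at 7, Cadd9 ends at 13, Ebm ends at 19, Bm ends at 22, Dm ends at 29, F#m7 ends at 32, Cm ends at 35, G7 ends at 37, A6 ends at 40, Aadd9 ends at 43.
Beat 41 falls within Aadd9.

Aadd9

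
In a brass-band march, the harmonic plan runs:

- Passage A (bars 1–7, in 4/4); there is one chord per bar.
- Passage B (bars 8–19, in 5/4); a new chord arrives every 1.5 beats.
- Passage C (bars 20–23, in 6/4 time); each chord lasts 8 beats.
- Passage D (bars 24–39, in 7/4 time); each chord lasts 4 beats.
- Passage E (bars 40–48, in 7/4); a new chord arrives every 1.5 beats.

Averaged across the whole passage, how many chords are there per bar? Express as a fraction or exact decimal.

2.5 chords per bar

A: 7 × 4 = 28 beats ÷ 4 = 7 chords.
B: 12 × 5 = 60 beats ÷ 1.5 = 40 chords.
C: 4 × 6 = 24 beats ÷ 8 = 3 chords.
D: 16 × 7 = 112 beats ÷ 4 = 28 chords.
E: 9 × 7 = 63 beats ÷ 1.5 = 42 chords.
Overall: 120 chords over 48 bars → 120/48 = 2.5 chords per bar.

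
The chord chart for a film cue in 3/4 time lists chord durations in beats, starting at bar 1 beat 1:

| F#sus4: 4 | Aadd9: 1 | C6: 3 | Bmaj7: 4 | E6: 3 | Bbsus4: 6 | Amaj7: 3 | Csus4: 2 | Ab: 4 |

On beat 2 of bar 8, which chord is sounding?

Beat 2 of bar 8 is beat (8−1)×3 + 2 = 23 overall.
Running totals: F#sus4 ends at 4, Aadd9 ends at 5, C6 ends at 8, Bmaj7 ends at 12, E6 ends at 15, Bbsus4 ends at 21, Amaj7 ends at 24.
Beat 23 falls within Amaj7.

Amaj7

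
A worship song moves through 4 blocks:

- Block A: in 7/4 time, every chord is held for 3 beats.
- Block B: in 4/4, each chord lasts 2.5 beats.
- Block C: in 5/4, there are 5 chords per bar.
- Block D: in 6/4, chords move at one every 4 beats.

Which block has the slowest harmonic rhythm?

Block D

A: 7 beats/bar ÷ 3 beats/chord = 7/3 chords/bar.
B: 4 beats/bar ÷ 2.5 beats/chord = 1.6 chords/bar.
C: 5 beats/bar ÷ 1 beat/chord = 5 chords/bar.
D: 6 beats/bar ÷ 4 beats/chord = 1.5 chords/bar.
Slowest is D at 1.5 chords/bar.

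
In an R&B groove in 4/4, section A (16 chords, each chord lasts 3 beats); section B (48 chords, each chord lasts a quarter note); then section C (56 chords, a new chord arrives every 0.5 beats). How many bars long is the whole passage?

A: 16 × 3 = 48 beats = 12 bars.
B: 48 × 1 = 48 beats = 12 bars.
C: 56 × 0.5 = 28 beats = 7 bars.
Total: 12 + 12 + 7 = 31 bars.

31 bars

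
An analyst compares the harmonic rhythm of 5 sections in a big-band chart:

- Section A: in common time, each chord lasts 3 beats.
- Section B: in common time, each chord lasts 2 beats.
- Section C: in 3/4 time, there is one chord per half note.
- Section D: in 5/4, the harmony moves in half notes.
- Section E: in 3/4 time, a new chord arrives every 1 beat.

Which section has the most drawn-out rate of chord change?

Section A

A: each chord is 3 beats in 4/4, so 4/3 per bar.
B: each chord is 2 beats in 4/4, so 2 per bar.
C: each chord is 2 beats in 3/4, so 1.5 per bar.
D: each chord is 2 beats in 5/4, so 2.5 per bar.
E: each chord is 1 beat in 3/4, so 3 per bar.
Slowest is A at 4/3 chords/bar.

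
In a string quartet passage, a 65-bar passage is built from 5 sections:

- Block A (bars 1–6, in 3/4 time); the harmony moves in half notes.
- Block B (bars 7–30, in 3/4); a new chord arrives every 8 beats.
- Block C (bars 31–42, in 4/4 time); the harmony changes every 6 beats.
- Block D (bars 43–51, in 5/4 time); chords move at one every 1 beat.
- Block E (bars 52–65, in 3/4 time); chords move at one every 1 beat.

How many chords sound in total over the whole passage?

113 chords

A: 6·3 = 18 beats, 18/2 = 9 chords.
B: 24·3 = 72 beats, 72/8 = 9 chords.
C: 12·4 = 48 beats, 48/6 = 8 chords.
D: 9·5 = 45 beats, 45/1 = 45 chords.
E: 14·3 = 42 beats, 42/1 = 42 chords.
Total: 9 + 9 + 8 + 45 + 42 = 113.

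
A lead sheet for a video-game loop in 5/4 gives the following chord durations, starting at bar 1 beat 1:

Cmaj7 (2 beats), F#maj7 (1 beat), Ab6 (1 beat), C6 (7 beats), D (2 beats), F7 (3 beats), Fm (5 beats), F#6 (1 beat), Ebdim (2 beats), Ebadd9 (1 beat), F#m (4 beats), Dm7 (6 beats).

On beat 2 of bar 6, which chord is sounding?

F#m

Beat 2 of bar 6 is beat (6−1)×5 + 2 = 27 overall.
Running totals: Cmaj7 ends at 2, F#maj7 ends at 3, Ab6 ends at 4, C6 ends at 11, D ends at 13, F7 ends at 16, Fm ends at 21, F#6 ends at 22, Ebdim ends at 24, Ebadd9 ends at 25, F#m ends at 29.
Beat 27 falls within F#m.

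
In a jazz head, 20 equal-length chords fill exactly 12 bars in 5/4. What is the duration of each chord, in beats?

12 bars × 5 beats/bar = 60 beats total.
60 beats ÷ 20 chords = 3 beats per chord.
(That is a dotted half note.)

3 beats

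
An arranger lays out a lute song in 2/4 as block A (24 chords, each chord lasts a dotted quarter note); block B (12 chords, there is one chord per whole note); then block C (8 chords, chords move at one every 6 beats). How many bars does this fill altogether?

A: 24 × 1.5 = 36 beats = 18 bars.
B: 12 × 4 = 48 beats = 24 bars.
C: 8 × 6 = 48 beats = 24 bars.
Total: 18 + 24 + 24 = 66 bars.

66 bars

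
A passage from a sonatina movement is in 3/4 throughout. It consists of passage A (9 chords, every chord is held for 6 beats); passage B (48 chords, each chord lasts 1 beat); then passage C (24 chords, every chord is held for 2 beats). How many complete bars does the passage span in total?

50 bars

A: 9 × 6 = 54 beats = 18 bars.
B: 48 × 1 = 48 beats = 16 bars.
C: 24 × 2 = 48 beats = 16 bars.
Total: 18 + 16 + 16 = 50 bars.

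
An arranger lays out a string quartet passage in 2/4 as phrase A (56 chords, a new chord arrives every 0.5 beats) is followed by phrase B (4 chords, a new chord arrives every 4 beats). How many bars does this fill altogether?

A: 56 × 0.5 = 28 beats = 14 bars.
B: 4 × 4 = 16 beats = 8 bars.
Total: 14 + 8 = 22 bars.

22 bars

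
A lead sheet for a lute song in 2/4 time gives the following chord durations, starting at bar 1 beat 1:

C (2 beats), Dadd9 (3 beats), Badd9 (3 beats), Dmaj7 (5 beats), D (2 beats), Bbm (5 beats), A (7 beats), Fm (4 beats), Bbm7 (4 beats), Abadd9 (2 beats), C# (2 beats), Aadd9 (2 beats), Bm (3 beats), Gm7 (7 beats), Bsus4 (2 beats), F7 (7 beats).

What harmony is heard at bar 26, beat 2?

Beat 2 of bar 26 is beat (26−1)×2 + 2 = 52 overall.
Running totals: C ends at 2, Dadd9 ends at 5, Badd9 ends at 8, Dmaj7 ends at 13, D ends at 15, Bbm ends at 20, A ends at 27, Fm ends at 31, Bbm7 ends at 35, Abadd9 ends at 37, C# ends at 39, Aadd9 ends at 41, Bm ends at 44, Gm7 ends at 51, Bsus4 ends at 53.
Beat 52 falls within Bsus4.

Bsus4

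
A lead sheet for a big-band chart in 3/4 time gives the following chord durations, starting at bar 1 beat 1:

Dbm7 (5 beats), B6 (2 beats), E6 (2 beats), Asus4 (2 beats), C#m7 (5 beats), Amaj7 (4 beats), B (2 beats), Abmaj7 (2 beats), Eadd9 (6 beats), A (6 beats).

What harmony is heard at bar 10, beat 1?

Eadd9

Beat 1 of bar 10 is beat (10−1)×3 + 1 = 28 overall.
Running totals: Dbm7 ends at 5, B6 ends at 7, E6 ends at 9, Asus4 ends at 11, C#m7 ends at 16, Amaj7 ends at 20, B ends at 22, Abmaj7 ends at 24, Eadd9 ends at 30.
Beat 28 falls within Eadd9.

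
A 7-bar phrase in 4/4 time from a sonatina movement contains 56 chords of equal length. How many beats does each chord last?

7 bars × 4 beats/bar = 28 beats total.
28 beats ÷ 56 chords = 0.5 beats per chord.
(That is an eighth note.)

0.5 beats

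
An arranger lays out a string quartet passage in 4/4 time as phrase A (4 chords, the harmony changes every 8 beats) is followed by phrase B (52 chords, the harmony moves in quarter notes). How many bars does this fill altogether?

A: 4 × 8 = 32 beats = 8 bars.
B: 52 × 1 = 52 beats = 13 bars.
Total: 8 + 13 = 21 bars.

21 bars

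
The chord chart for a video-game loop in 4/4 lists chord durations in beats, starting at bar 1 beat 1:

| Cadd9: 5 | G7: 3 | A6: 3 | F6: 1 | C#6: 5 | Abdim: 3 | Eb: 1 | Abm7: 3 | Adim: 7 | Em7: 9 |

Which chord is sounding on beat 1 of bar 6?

Eb

Beat 1 of bar 6 is beat (6−1)×4 + 1 = 21 overall.
Running totals: Cadd9 ends at 5, G7 ends at 8, A6 ends at 11, F6 ends at 12, C#6 ends at 17, Abdim ends at 20, Eb ends at 21.
Beat 21 falls within Eb.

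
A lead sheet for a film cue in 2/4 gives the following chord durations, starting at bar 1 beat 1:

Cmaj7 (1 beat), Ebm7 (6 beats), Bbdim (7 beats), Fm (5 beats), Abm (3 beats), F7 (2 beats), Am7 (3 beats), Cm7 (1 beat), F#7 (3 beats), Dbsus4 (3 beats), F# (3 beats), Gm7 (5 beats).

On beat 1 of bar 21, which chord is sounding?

Beat 1 of bar 21 is beat (21−1)×2 + 1 = 41 overall.
Running totals: Cmaj7 ends at 1, Ebm7 ends at 7, Bbdim ends at 14, Fm ends at 19, Abm ends at 22, F7 ends at 24, Am7 ends at 27, Cm7 ends at 28, F#7 ends at 31, Dbsus4 ends at 34, F# ends at 37, Gm7 ends at 42.
Beat 41 falls within Gm7.

Gm7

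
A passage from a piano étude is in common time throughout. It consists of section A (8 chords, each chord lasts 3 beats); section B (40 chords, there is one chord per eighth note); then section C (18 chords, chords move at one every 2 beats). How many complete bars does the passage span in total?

20 bars

A: 8 × 3 = 24 beats = 6 bars.
B: 40 × 0.5 = 20 beats = 5 bars.
C: 18 × 2 = 36 beats = 9 bars.
Total: 6 + 5 + 9 = 20 bars.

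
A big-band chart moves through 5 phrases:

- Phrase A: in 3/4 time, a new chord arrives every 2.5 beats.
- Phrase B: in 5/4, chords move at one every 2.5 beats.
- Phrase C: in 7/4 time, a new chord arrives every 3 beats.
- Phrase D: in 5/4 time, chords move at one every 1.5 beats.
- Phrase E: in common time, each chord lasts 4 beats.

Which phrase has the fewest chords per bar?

A: 3 beats/bar ÷ 2.5 beats/chord = 1.2 chords/bar.
B: 5 beats/bar ÷ 2.5 beats/chord = 2 chords/bar.
C: 7 beats/bar ÷ 3 beats/chord = 7/3 chords/bar.
D: 5 beats/bar ÷ 1.5 beats/chord = 10/3 chords/bar.
E: 4 beats/bar ÷ 4 beats/chord = 1 chord/bar.
Slowest is E at 1 chords/bar.

Phrase E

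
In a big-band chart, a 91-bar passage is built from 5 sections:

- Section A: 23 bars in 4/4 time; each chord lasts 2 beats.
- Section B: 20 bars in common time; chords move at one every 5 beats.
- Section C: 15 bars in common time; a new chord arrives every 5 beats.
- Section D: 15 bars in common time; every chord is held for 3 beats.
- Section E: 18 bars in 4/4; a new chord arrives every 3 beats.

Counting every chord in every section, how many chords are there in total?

A: 23 bars × 4 beats = 92 beats; 2 beats/chord → 46 chords.
B: 20 bars × 4 beats = 80 beats; 5 beats/chord → 16 chords.
C: 15 bars × 4 beats = 60 beats; 5 beats/chord → 12 chords.
D: 15 bars × 4 beats = 60 beats; 3 beats/chord → 20 chords.
E: 18 bars × 4 beats = 72 beats; 3 beats/chord → 24 chords.
Total: 46 + 16 + 12 + 20 + 24 = 118.

118 chords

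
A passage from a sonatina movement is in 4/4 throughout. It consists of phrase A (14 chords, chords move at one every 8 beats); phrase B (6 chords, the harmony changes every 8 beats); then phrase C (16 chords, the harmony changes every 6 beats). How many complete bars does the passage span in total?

A: 14 × 8 = 112 beats = 28 bars.
B: 6 × 8 = 48 beats = 12 bars.
C: 16 × 6 = 96 beats = 24 bars.
Total: 28 + 12 + 24 = 64 bars.

64 bars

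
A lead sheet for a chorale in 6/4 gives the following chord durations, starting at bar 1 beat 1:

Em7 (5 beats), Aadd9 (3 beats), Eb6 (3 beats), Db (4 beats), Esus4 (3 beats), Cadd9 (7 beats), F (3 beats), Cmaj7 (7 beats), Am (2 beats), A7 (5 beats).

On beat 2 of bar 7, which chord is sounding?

Beat 2 of bar 7 is beat (7−1)×6 + 2 = 38 overall.
Running totals: Em7 ends at 5, Aadd9 ends at 8, Eb6 ends at 11, Db ends at 15, Esus4 ends at 18, Cadd9 ends at 25, F ends at 28, Cmaj7 ends at 35, Am ends at 37, A7 ends at 42.
Beat 38 falls within A7.

A7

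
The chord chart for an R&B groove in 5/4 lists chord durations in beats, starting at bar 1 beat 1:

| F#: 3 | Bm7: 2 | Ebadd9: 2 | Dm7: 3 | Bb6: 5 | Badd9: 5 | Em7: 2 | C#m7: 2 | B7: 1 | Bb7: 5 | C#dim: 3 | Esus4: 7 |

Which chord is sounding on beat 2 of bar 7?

Beat 2 of bar 7 is beat (7−1)×5 + 2 = 32 overall.
Running totals: F# ends at 3, Bm7 ends at 5, Ebadd9 ends at 7, Dm7 ends at 10, Bb6 ends at 15, Badd9 ends at 20, Em7 ends at 22, C#m7 ends at 24, B7 ends at 25, Bb7 ends at 30, C#dim ends at 33.
Beat 32 falls within C#dim.

C#dim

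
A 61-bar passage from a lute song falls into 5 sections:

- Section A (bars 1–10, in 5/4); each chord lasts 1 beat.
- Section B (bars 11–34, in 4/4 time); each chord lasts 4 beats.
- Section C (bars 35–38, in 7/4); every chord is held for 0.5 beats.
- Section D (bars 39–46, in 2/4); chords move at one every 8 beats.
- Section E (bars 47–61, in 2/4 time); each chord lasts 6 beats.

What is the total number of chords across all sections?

A: 10 bars × 5 beats = 50 beats; 1 beat/chord → 50 chords.
B: 24 bars × 4 beats = 96 beats; 4 beats/chord → 24 chords.
C: 4 bars × 7 beats = 28 beats; 0.5 beats/chord → 56 chords.
D: 8 bars × 2 beats = 16 beats; 8 beats/chord → 2 chords.
E: 15 bars × 2 beats = 30 beats; 6 beats/chord → 5 chords.
Total: 50 + 24 + 56 + 2 + 5 = 137.

137 chords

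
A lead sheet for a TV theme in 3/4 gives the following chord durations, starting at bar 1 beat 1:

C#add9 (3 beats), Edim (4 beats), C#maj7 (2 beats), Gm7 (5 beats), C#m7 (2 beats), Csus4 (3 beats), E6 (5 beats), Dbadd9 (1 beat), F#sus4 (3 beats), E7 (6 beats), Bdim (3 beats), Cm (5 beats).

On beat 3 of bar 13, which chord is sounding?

Cm

Beat 3 of bar 13 is beat (13−1)×3 + 3 = 39 overall.
Running totals: C#add9 ends at 3, Edim ends at 7, C#maj7 ends at 9, Gm7 ends at 14, C#m7 ends at 16, Csus4 ends at 19, E6 ends at 24, Dbadd9 ends at 25, F#sus4 ends at 28, E7 ends at 34, Bdim ends at 37, Cm ends at 42.
Beat 39 falls within Cm.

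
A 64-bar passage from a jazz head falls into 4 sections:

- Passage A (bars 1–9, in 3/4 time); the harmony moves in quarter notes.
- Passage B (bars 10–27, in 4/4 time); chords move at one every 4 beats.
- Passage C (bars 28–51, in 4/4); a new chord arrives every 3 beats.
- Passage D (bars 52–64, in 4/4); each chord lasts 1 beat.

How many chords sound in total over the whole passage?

129 chords

A: 9·3 = 27 beats, 27/1 = 27 chords.
B: 18·4 = 72 beats, 72/4 = 18 chords.
C: 24·4 = 96 beats, 96/3 = 32 chords.
D: 13·4 = 52 beats, 52/1 = 52 chords.
Total: 27 + 18 + 32 + 52 = 129.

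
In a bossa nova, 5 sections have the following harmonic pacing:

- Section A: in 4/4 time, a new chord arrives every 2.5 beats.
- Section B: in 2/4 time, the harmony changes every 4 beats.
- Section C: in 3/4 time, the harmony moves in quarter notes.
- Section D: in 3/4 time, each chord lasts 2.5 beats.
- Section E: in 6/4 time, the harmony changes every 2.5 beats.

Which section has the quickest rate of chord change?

Section C

A: 4 beats/bar ÷ 2.5 beats/chord = 1.6 chords/bar.
B: 2 beats/bar ÷ 4 beats/chord = 0.5 chords/bar.
C: 3 beats/bar ÷ 1 beat/chord = 3 chords/bar.
D: 3 beats/bar ÷ 2.5 beats/chord = 1.2 chords/bar.
E: 6 beats/bar ÷ 2.5 beats/chord = 2.4 chords/bar.
Fastest is C at 3 chords/bar.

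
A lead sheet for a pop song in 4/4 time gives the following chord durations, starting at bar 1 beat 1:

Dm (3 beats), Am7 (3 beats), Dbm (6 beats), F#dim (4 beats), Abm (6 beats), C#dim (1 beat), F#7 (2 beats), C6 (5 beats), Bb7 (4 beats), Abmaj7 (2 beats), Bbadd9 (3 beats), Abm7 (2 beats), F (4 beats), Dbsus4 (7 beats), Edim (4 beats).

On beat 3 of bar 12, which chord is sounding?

Dbsus4

Beat 3 of bar 12 is beat (12−1)×4 + 3 = 47 overall.
Running totals: Dm ends at 3, Am7 ends at 6, Dbm ends at 12, F#dim ends at 16, Abm ends at 22, C#dim ends at 23, F#7 ends at 25, C6 ends at 30, Bb7 ends at 34, Abmaj7 ends at 36, Bbadd9 ends at 39, Abm7 ends at 41, F ends at 45, Dbsus4 ends at 52.
Beat 47 falls within Dbsus4.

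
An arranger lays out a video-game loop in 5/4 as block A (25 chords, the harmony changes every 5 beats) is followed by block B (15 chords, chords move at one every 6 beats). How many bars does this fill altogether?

43 bars

A: 25 × 5 = 125 beats = 25 bars.
B: 15 × 6 = 90 beats = 18 bars.
Total: 25 + 18 = 43 bars.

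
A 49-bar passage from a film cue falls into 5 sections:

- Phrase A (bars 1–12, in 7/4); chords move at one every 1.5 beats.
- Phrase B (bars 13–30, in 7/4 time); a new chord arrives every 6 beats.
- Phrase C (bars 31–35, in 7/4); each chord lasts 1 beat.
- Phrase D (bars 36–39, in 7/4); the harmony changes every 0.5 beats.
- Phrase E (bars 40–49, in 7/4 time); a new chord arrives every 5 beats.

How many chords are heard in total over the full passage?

A: 12·7 = 84 beats, 84/1.5 = 56 chords.
B: 18·7 = 126 beats, 126/6 = 21 chords.
C: 5·7 = 35 beats, 35/1 = 35 chords.
D: 4·7 = 28 beats, 28/0.5 = 56 chords.
E: 10·7 = 70 beats, 70/5 = 14 chords.
Total: 56 + 21 + 35 + 56 + 14 = 182.

182 chords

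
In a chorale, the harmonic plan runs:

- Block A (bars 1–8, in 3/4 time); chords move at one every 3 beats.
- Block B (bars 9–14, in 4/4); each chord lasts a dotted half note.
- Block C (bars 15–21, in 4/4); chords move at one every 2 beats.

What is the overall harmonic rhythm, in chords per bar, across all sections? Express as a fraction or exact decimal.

10/7 chords per bar

A: 8 × 3 = 24 beats ÷ 3 = 8 chords.
B: 6 × 4 = 24 beats ÷ 3 = 8 chords.
C: 7 × 4 = 28 beats ÷ 2 = 14 chords.
Overall: 30 chords over 21 bars → 30/21 = 10/7 chords per bar.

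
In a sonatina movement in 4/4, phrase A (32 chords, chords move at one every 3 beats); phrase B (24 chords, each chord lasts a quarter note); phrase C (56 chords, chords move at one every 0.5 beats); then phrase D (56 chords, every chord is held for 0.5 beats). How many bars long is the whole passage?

A: 32 × 3 = 96 beats = 24 bars.
B: 24 × 1 = 24 beats = 6 bars.
C: 56 × 0.5 = 28 beats = 7 bars.
D: 56 × 0.5 = 28 beats = 7 bars.
Total: 24 + 6 + 7 + 7 = 44 bars.

44 bars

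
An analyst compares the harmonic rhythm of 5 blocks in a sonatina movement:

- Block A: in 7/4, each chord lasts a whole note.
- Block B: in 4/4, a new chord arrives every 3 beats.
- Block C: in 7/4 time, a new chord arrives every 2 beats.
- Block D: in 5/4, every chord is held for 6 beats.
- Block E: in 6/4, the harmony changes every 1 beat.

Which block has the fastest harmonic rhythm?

Block E

A: each chord is 4 beats in 7/4, so 1.75 per bar.
B: each chord is 3 beats in 4/4, so 4/3 per bar.
C: each chord is 2 beats in 7/4, so 3.5 per bar.
D: each chord is 6 beats in 5/4, so 5/6 per bar.
E: each chord is 1 beat in 6/4, so 6 per bar.
Fastest is E at 6 chords/bar.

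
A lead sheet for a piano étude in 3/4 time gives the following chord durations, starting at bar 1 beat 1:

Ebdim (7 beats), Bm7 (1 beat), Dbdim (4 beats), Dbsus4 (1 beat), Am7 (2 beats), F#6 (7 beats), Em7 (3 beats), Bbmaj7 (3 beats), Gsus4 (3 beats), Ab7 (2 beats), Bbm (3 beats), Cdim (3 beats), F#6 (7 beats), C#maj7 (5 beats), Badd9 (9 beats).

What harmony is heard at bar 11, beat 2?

Beat 2 of bar 11 is beat (11−1)×3 + 2 = 32 overall.
Running totals: Ebdim ends at 7, Bm7 ends at 8, Dbdim ends at 12, Dbsus4 ends at 13, Am7 ends at 15, F#6 ends at 22, Em7 ends at 25, Bbmaj7 ends at 28, Gsus4 ends at 31, Ab7 ends at 33.
Beat 32 falls within Ab7.

Ab7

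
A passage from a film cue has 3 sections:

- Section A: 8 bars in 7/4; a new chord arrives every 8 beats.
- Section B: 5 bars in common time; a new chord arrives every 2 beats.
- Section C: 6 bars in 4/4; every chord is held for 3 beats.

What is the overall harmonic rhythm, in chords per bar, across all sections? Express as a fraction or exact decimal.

A: 8 × 7 = 56 beats ÷ 8 = 7 chords.
B: 5 × 4 = 20 beats ÷ 2 = 10 chords.
C: 6 × 4 = 24 beats ÷ 3 = 8 chords.
Overall: 25 chords over 19 bars → 25/19 = 25/19 chords per bar.

25/19 chords per bar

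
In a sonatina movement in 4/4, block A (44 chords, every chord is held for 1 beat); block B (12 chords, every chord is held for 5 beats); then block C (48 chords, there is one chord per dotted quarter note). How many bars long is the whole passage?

A: 44 × 1 = 44 beats = 11 bars.
B: 12 × 5 = 60 beats = 15 bars.
C: 48 × 1.5 = 72 beats = 18 bars.
Total: 11 + 15 + 18 = 44 bars.

44 bars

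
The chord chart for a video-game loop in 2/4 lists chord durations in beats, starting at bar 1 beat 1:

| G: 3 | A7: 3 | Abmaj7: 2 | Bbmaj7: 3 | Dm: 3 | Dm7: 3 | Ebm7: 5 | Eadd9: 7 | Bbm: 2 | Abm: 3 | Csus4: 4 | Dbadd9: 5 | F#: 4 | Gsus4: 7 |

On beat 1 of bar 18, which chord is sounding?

Csus4

Beat 1 of bar 18 is beat (18−1)×2 + 1 = 35 overall.
Running totals: G ends at 3, A7 ends at 6, Abmaj7 ends at 8, Bbmaj7 ends at 11, Dm ends at 14, Dm7 ends at 17, Ebm7 ends at 22, Eadd9 ends at 29, Bbm ends at 31, Abm ends at 34, Csus4 ends at 38.
Beat 35 falls within Csus4.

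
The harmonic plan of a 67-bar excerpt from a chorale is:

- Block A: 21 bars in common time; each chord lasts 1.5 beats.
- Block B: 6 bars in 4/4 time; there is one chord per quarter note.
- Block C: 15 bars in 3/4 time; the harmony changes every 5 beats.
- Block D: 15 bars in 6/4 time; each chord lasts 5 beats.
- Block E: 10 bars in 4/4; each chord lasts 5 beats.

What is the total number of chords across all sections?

115 chords

A: 21 bars × 4 beats = 84 beats; 1.5 beats/chord → 56 chords.
B: 6 bars × 4 beats = 24 beats; 1 beat/chord → 24 chords.
C: 15 bars × 3 beats = 45 beats; 5 beats/chord → 9 chords.
D: 15 bars × 6 beats = 90 beats; 5 beats/chord → 18 chords.
E: 10 bars × 4 beats = 40 beats; 5 beats/chord → 8 chords.
Total: 56 + 24 + 9 + 18 + 8 = 115.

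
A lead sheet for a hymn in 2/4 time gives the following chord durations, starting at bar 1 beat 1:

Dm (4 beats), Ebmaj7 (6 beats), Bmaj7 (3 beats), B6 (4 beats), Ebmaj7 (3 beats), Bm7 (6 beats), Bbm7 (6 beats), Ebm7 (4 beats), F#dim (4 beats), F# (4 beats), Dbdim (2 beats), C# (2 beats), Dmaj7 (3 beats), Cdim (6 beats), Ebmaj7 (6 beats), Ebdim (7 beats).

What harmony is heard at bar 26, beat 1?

Beat 1 of bar 26 is beat (26−1)×2 + 1 = 51 overall.
Running totals: Dm ends at 4, Ebmaj7 ends at 10, Bmaj7 ends at 13, B6 ends at 17, Ebmaj7 ends at 20, Bm7 ends at 26, Bbm7 ends at 32, Ebm7 ends at 36, F#dim ends at 40, F# ends at 44, Dbdim ends at 46, C# ends at 48, Dmaj7 ends at 51.
Beat 51 falls within Dmaj7.

Dmaj7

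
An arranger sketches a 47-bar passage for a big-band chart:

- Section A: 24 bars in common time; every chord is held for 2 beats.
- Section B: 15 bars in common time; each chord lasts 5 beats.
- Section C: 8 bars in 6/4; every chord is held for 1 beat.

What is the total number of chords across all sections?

A has 96 beats and chords last 2 each, so 48 chords.
B has 60 beats and chords last 5 each, so 12 chords.
C has 48 beats and chords last 1 each, so 48 chords.
Total: 48 + 12 + 48 = 108.

108 chords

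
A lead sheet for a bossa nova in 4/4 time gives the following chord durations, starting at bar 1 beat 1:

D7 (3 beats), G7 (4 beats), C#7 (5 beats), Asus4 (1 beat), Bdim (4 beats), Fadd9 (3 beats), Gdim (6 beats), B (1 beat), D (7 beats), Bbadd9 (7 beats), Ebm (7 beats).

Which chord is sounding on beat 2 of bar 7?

Beat 2 of bar 7 is beat (7−1)×4 + 2 = 26 overall.
Running totals: D7 ends at 3, G7 ends at 7, C#7 ends at 12, Asus4 ends at 13, Bdim ends at 17, Fadd9 ends at 20, Gdim ends at 26.
Beat 26 falls within Gdim.

Gdim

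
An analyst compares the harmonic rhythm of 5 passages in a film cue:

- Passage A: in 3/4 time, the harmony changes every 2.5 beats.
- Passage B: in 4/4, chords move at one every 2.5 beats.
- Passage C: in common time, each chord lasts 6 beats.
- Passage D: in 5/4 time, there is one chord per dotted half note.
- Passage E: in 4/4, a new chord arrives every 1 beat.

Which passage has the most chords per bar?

A: 3 beats/bar ÷ 2.5 beats/chord = 1.2 chords/bar.
B: 4 beats/bar ÷ 2.5 beats/chord = 1.6 chords/bar.
C: 4 beats/bar ÷ 6 beats/chord = 2/3 chords/bar.
D: 5 beats/bar ÷ 3 beats/chord = 5/3 chords/bar.
E: 4 beats/bar ÷ 1 beat/chord = 4 chords/bar.
Fastest is E at 4 chords/bar.

Passage E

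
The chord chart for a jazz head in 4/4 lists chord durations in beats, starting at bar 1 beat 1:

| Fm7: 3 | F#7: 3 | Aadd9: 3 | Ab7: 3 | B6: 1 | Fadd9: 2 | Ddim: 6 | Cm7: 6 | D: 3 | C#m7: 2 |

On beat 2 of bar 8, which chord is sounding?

Beat 2 of bar 8 is beat (8−1)×4 + 2 = 30 overall.
Running totals: Fm7 ends at 3, F#7 ends at 6, Aadd9 ends at 9, Ab7 ends at 12, B6 ends at 13, Fadd9 ends at 15, Ddim ends at 21, Cm7 ends at 27, D ends at 30.
Beat 30 falls within D.

D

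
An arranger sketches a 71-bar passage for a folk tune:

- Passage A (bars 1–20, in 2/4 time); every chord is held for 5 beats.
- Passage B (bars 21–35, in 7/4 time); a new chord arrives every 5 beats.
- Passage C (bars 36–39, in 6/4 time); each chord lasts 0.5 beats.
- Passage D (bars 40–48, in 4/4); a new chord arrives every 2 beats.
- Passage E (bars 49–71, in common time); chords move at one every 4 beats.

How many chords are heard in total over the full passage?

118 chords

A has 40 beats and chords last 5 each, so 8 chords.
B has 105 beats and chords last 5 each, so 21 chords.
C has 24 beats and chords last 0.5 each, so 48 chords.
D has 36 beats and chords last 2 each, so 18 chords.
E has 92 beats and chords last 4 each, so 23 chords.
Total: 8 + 21 + 48 + 18 + 23 = 118.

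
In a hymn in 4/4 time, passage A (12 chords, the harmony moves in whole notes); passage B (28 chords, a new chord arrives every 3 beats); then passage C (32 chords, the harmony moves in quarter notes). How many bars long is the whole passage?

41 bars

A: 12 × 4 = 48 beats = 12 bars.
B: 28 × 3 = 84 beats = 21 bars.
C: 32 × 1 = 32 beats = 8 bars.
Total: 12 + 21 + 8 = 41 bars.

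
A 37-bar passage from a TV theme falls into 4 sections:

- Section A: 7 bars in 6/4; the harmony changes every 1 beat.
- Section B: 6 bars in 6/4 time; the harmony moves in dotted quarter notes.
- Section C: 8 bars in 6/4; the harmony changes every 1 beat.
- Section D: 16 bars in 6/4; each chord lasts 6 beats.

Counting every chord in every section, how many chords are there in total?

A has 42 beats and chords last 1 each, so 42 chords.
B has 36 beats and chords last 1.5 each, so 24 chords.
C has 48 beats and chords last 1 each, so 48 chords.
D has 96 beats and chords last 6 each, so 16 chords.
Total: 42 + 24 + 48 + 16 = 130.

130 chords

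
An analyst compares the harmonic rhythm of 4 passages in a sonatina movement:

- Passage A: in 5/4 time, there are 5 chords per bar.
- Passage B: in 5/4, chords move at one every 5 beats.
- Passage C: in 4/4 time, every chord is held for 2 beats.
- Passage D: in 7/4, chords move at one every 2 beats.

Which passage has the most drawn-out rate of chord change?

Passage B

A: 5/1 = 5 chords/bar.
B: 5/5 = 1 chord/bar.
C: 4/2 = 2 chords/bar.
D: 7/2 = 3.5 chords/bar.
Slowest is B at 1 chords/bar.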